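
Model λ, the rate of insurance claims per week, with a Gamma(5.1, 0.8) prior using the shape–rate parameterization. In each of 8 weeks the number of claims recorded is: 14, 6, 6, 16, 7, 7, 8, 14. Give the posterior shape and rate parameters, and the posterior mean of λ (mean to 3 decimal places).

The Poisson likelihood adds the total count to the shape and the number of exposure periods to the rate. Here ∑xᵢ = 78 and n = 8, so shape 5.1→83.1 and rate 0.8→8.8.
E[λ | data] = 83.1/8.8 = 9.443.

Posterior: Gamma(shape=83.1, rate=8.8); mean ≈ 9.443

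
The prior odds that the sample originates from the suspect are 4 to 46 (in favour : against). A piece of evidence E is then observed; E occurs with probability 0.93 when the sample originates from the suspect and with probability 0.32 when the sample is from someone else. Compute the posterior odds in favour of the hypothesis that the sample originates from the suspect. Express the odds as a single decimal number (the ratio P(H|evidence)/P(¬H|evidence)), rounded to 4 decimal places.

Prior odds = 4/46 = 0.086957.
Likelihood ratio for E = 0.93/0.32 = 2.9062.
Posterior odds = prior odds × LR = 0.25272.

Posterior odds ≈ 0.2527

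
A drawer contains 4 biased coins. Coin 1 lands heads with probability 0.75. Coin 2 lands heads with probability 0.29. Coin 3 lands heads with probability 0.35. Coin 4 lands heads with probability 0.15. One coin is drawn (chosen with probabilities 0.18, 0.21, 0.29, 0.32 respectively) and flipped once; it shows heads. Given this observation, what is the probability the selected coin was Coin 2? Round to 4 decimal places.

Tabulate prior·likelihood by source: [1] prior 0.18, lik 0.75, product 0.1350; [2] prior 0.21, lik 0.29, product 0.06090; [3] prior 0.29, lik 0.35, product 0.1015; [4] prior 0.32, lik 0.15, product 0.04800.
Normalizing constant = 0.34540; the posterior for Coin 2 is its product over the sum, 0.06090/0.34540 = 0.1763.

Posterior probability ≈ 0.1763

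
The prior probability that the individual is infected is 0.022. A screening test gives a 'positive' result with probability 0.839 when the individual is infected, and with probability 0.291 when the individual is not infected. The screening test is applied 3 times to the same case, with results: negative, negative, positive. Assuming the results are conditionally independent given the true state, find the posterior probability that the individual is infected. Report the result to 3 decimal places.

Let H be the event that the individual is infected; start with P(H) = 0.022. P('positive'|H) = 0.839, P('positive'|¬H) = 0.291.
Update on result 1 ('negative'): P(H) ← 0.161·0.0220 / (0.161·0.0220 + 0.709·0.9780) = 0.0035420/0.69694 = 0.0051.
Update on result 2 ('negative'): P(H) ← 0.161·0.0051 / (0.161·0.0051 + 0.709·0.9949) = 0.00081823/0.70621 = 0.0012.
Update on result 3 ('positive'): P(H) ← 0.839·0.0012 / (0.839·0.0012 + 0.291·0.9988) = 0.00097208/0.29163 = 0.0033.

Posterior P(H) ≈ 0.003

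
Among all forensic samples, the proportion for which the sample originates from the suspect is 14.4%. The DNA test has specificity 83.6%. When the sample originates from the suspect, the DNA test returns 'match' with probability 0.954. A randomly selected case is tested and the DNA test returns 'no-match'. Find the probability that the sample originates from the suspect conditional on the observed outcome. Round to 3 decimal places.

Let H be the event that the sample originates from the suspect. P(H) = 0.144, so P(¬H) = 0.856. With E the 'no-match' result, P(E|H) = 0.046 and P(E|¬H) = 0.836.
P(E) = 0.046·0.144 + 0.836·0.856 = 0.0066240 + 0.71562 = 0.72224.
By Bayes' theorem, P(H|E) = 0.0066240 / 0.72224 = 0.009.

P(H | E) ≈ 0.009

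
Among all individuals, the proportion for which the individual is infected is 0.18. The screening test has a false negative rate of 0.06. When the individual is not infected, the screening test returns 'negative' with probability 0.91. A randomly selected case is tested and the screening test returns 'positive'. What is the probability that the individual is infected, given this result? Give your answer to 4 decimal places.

Let H be the event that the individual is infected. P(H) = 0.18, so P(¬H) = 0.82. With E the 'positive' result, P(E|H) = 0.94 and P(E|¬H) = 0.09.
P(E) = 0.94·0.18 + 0.09·0.82 = 0.16920 + 0.073800 = 0.24300.
By Bayes' theorem, P(H|E) = 0.16920 / 0.24300 = 0.6963.

P(H | E) ≈ 0.6963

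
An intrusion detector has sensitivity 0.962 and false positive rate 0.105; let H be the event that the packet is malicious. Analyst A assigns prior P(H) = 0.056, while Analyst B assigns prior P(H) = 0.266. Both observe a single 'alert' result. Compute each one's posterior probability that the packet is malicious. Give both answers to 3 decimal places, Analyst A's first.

Analyst A: 0.352; Analyst B: 0.769

The likelihood ratio for an 'alert' result is 0.962/0.105 = 9.1619.
Analyst A: prior odds 0.056/0.944 = 0.059322; posterior odds 0.54350; posterior probability 0.352.
Analyst B: prior odds 0.266/0.734 = 0.36240; posterior odds 3.3203; posterior probability 0.769.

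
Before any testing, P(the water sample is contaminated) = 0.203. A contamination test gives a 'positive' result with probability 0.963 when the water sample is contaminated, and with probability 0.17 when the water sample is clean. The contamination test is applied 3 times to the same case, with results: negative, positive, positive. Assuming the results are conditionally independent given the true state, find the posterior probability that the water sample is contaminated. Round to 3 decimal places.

Posterior P(H) ≈ 0.267

With H the event that the water sample is contaminated, the joint likelihood of the observed sequence is P(data|H) = 0.037·0.963·0.963 = 0.034313 and P(data|¬H) = 0.83·0.17·0.17 = 0.023987.
Bayes: P(H|data) = 0.203·0.034313 / (0.203·0.034313 + 0.797·0.023987) = 0.0069655/0.026083 = 0.2670.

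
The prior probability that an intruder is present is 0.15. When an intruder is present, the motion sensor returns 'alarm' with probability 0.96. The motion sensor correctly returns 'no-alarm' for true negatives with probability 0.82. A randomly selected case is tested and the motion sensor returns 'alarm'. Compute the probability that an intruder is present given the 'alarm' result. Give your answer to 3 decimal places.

Let H be the event that an intruder is present. P(H) = 0.15, so P(¬H) = 0.85. With E the 'alarm' result, P(E|H) = 0.96 and P(E|¬H) = 0.18.
P(E) = 0.96·0.15 + 0.18·0.85 = 0.14400 + 0.15300 = 0.29700.
By Bayes' theorem, P(H|E) = 0.14400 / 0.29700 = 0.485.

P(H | E) ≈ 0.485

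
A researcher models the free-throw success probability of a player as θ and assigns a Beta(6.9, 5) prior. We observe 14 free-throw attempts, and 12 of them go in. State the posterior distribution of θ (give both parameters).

The binomial likelihood is conjugate to the Beta prior: with 12 successes and 2 failures, the posterior is Beta(6.9+12, 5+2) = Beta(18.9, 7).

Posterior: Beta(18.9, 7)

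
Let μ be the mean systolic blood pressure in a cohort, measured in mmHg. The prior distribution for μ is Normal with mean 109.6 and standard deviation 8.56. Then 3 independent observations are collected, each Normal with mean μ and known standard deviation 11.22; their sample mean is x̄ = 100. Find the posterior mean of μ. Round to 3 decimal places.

With known σ, the Normal prior is conjugate. Weight on the data is w = (n/σ²)/(n/σ² + 1/τ₀²) = 0.0238306/(0.0238306+0.0136475) = 0.63585.
Posterior mean = w·x̄ + (1−w)·μ₀ = 0.63585·100 + 0.36415·109.6 = 103.496.

Posterior mean ≈ 103.496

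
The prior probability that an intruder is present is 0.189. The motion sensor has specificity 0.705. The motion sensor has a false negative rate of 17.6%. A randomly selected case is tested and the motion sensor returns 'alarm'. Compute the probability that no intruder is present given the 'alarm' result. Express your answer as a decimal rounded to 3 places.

Let H be the event that an intruder is present. P(H) = 0.189, so P(¬H) = 0.811. With E the 'alarm' result, P(E|H) = 0.824 and P(E|¬H) = 0.295.
P(E) = 0.824·0.189 + 0.295·0.811 = 0.15574 + 0.23924 = 0.39498.
By Bayes' theorem, P(H|E) = 0.15574 / 0.39498 = 0.394. Hence P(¬H|E) = 1 − 0.394 = 0.606.

P(¬H | E) ≈ 0.606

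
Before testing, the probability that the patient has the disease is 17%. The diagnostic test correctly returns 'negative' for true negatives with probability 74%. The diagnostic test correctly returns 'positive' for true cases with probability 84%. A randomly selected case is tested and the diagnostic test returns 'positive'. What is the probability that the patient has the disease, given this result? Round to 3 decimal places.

Write H for 'the patient has the disease'. Prior odds H:¬H = 0.17/0.83 = 0.20482. For the 'positive' outcome, the likelihood ratio is 0.84/0.26 = 3.2308.
Posterior odds = 0.20482 × 3.2308 = 0.66172, so P(H|E) = 0.66172/(1+0.66172) = 0.398.

P(H | E) ≈ 0.398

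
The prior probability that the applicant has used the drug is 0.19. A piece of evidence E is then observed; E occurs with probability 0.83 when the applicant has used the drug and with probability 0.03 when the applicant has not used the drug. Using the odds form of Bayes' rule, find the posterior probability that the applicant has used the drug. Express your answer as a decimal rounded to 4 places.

Posterior probability ≈ 0.8665

Prior odds = 0.19/(1−0.19) = 0.23457. In log-odds, ln(0.23457) = -1.4500.
Add log likelihood ratio: ln(27.667) = 3.3202.
Posterior log-odds = 1.8702, so posterior odds = exp(1.8702) = 6.4897. Converting, P(H|E) = 6.4897/7.4897 = 0.8665.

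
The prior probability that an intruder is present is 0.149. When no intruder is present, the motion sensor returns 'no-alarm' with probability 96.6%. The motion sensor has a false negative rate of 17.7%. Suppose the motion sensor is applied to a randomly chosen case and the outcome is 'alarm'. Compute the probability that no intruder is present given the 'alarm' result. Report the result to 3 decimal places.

Let H be the event that an intruder is present. P(H) = 0.149, so P(¬H) = 0.851. With E the 'alarm' result, P(E|H) = 0.823 and P(E|¬H) = 0.034.
P(E) = 0.823·0.149 + 0.034·0.851 = 0.12263 + 0.028934 = 0.15156.
By Bayes' theorem, P(H|E) = 0.12263 / 0.15156 = 0.809. Hence P(¬H|E) = 1 − 0.809 = 0.191.

P(¬H | E) ≈ 0.191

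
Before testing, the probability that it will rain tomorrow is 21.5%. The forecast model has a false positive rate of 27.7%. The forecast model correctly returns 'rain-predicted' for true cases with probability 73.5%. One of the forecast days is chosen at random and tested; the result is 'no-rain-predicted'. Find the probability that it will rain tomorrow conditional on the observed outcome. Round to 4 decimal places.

Write H for 'it will rain tomorrow'. Prior odds H:¬H = 0.215/0.785 = 0.27389. For the 'no-rain-predicted' outcome, the likelihood ratio is 0.265/0.723 = 0.36653.
Posterior odds = 0.27389 × 0.36653 = 0.10039, so P(H|E) = 0.10039/(1+0.10039) = 0.0912.

P(H | E) ≈ 0.0912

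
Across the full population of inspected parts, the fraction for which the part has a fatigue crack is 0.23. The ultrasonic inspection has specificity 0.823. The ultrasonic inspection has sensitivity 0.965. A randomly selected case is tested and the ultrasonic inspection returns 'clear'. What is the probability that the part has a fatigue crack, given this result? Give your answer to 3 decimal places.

P(H | E) ≈ 0.013

Let H be the event that the part has a fatigue crack. P(H) = 0.23, so P(¬H) = 0.77. With E the 'clear' result, P(E|H) = 0.035 and P(E|¬H) = 0.823.
P(E) = 0.035·0.23 + 0.823·0.77 = 0.0080500 + 0.63371 = 0.64176.
By Bayes' theorem, P(H|E) = 0.0080500 / 0.64176 = 0.013.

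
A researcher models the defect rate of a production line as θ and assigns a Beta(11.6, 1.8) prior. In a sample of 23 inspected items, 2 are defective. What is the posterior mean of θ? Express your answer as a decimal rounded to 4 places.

Observing 2 successes and 21 failures updates Beta(11.6, 1.8) by adding the success and failure counts to the two shape parameters: α = 11.6+2 = 13.6, β = 1.8+21 = 22.8.
E[θ | data] = 13.6/(13.6+22.8) = 0.3736.

Posterior mean ≈ 0.3736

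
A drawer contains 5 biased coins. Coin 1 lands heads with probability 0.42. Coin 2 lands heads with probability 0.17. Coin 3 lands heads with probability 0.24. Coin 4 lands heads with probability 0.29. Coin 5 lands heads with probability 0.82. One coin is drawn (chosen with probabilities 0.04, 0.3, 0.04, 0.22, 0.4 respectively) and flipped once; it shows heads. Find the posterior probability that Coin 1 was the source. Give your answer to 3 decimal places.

Tabulate prior·likelihood by source: [1] prior 0.04, lik 0.42, product 0.01680; [2] prior 0.3, lik 0.17, product 0.05100; [3] prior 0.04, lik 0.24, product 0.009600; [4] prior 0.22, lik 0.29, product 0.06380; [5] prior 0.4, lik 0.82, product 0.3280.
Normalizing constant = 0.46920; the posterior for Coin 1 is its product over the sum, 0.01680/0.46920 = 0.036.

Posterior probability ≈ 0.036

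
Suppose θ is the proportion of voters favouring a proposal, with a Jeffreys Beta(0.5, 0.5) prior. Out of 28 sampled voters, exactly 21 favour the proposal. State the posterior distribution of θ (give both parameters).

Posterior: Beta(21.5, 7.5)

Observing 21 successes and 7 failures updates Beta(0.5, 0.5) by adding the success and failure counts to the two shape parameters: α = 0.5+21 = 21.5, β = 0.5+7 = 7.5.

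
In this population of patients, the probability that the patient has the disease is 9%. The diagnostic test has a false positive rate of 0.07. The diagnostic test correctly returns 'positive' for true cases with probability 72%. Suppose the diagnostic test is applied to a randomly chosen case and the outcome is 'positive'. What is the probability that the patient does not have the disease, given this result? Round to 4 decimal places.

P(¬H | E) ≈ 0.4957

Let H be the event that the patient has the disease. P(H) = 0.09, so P(¬H) = 0.91. With E the 'positive' result, P(E|H) = 0.72 and P(E|¬H) = 0.07.
P(E) = 0.72·0.09 + 0.07·0.91 = 0.064800 + 0.063700 = 0.12850.
By Bayes' theorem, P(H|E) = 0.064800 / 0.12850 = 0.5043. Hence P(¬H|E) = 1 − 0.5043 = 0.4957.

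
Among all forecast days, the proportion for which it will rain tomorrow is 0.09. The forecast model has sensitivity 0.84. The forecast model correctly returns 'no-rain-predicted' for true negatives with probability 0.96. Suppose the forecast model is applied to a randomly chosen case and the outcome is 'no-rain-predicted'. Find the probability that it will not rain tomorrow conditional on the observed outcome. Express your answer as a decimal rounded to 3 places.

P(¬H | E) ≈ 0.984

Write H for 'it will rain tomorrow'. Prior odds H:¬H = 0.09/0.91 = 0.098901. For the 'no-rain-predicted' outcome, the likelihood ratio is 0.16/0.96 = 0.16667.
Posterior odds = 0.098901 × 0.16667 = 0.016484, so P(H|E) = 0.016484/(1+0.016484) = 0.016. Then P(¬H|E) = 1 − 0.016 = 0.984.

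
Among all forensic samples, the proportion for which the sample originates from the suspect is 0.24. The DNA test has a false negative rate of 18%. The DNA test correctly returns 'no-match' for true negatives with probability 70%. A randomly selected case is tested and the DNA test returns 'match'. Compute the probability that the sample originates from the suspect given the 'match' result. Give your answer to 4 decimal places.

P(H | E) ≈ 0.4633

Let H be the event that the sample originates from the suspect. P(H) = 0.24, so P(¬H) = 0.76. With E the 'match' result, P(E|H) = 0.82 and P(E|¬H) = 0.3.
P(E) = 0.82·0.24 + 0.3·0.76 = 0.19680 + 0.22800 = 0.42480.
By Bayes' theorem, P(H|E) = 0.19680 / 0.42480 = 0.4633.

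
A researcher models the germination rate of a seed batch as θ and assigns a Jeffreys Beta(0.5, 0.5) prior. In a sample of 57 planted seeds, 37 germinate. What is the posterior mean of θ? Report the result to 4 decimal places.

Observing 37 successes and 20 failures updates Beta(0.5, 0.5) by adding the success and failure counts to the two shape parameters: α = 0.5+37 = 37.5, β = 0.5+20 = 20.5.
E[θ | data] = 37.5/(37.5+20.5) = 0.6466.

Posterior mean ≈ 0.6466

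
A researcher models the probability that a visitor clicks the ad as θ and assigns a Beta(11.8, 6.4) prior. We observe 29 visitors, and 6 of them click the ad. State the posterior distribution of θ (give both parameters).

The binomial likelihood is conjugate to the Beta prior: with 6 successes and 23 failures, the posterior is Beta(11.8+6, 6.4+23) = Beta(17.8, 29.4).

Posterior: Beta(17.8, 29.4)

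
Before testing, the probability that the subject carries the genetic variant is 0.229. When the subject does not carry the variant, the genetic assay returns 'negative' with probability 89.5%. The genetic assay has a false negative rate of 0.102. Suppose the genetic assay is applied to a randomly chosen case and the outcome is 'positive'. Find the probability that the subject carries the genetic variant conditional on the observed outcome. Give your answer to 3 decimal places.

Write H for 'the subject carries the genetic variant'. Prior odds H:¬H = 0.229/0.771 = 0.29702. For the 'positive' outcome, the likelihood ratio is 0.898/0.105 = 8.5524.
Posterior odds = 0.29702 × 8.5524 = 2.5402, so P(H|E) = 2.5402/(1+2.5402) = 0.718.

P(H | E) ≈ 0.718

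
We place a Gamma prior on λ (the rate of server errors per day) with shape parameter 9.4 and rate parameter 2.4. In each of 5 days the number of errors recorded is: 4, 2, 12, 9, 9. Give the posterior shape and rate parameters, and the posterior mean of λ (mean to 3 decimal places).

Posterior: Gamma(shape=45.4, rate=7.4); mean ≈ 6.135

Total count ∑xᵢ = 36 over n = 5 days.
Gamma is conjugate to the Poisson likelihood: posterior is Gamma(shape = 9.4+36 = 45.4, rate = 2.4+5 = 7.4).
Posterior mean = shape/rate = 45.4/7.4 = 6.135.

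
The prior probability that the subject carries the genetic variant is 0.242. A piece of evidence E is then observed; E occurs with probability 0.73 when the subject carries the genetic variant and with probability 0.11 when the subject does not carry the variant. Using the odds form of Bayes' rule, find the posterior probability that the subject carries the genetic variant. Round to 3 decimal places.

Posterior probability ≈ 0.679

Prior odds = 0.242/(1−0.242) = 0.31926.
Likelihood ratio for E = 0.73/0.11 = 6.6364.
Posterior odds = prior odds × LR = 2.1187.
Posterior probability = odds/(1+odds) = 2.1187/3.1187 = 0.679.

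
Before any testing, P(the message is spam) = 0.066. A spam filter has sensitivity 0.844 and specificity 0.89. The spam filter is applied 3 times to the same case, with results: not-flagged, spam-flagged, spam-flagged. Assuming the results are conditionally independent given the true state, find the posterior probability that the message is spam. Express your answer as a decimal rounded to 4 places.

With H the event that the message is spam, the joint likelihood of the observed sequence is P(data|H) = 0.156·0.844·0.844 = 0.11112 and P(data|¬H) = 0.89·0.11·0.11 = 0.010769.
Bayes: P(H|data) = 0.066·0.11112 / (0.066·0.11112 + 0.934·0.010769) = 0.0073342/0.017392 = 0.4217.

Posterior P(H) ≈ 0.4217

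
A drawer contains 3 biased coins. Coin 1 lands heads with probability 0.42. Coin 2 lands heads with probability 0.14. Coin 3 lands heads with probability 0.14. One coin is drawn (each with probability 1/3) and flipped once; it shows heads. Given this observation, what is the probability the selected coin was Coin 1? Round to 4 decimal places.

Posterior probability ≈ 0.6000

Tabulate prior·likelihood by source: [1] prior 0.333333, lik 0.42, product 0.1400; [2] prior 0.333333, lik 0.14, product 0.04667; [3] prior 0.333333, lik 0.14, product 0.04667.
Normalizing constant = 0.23333; the posterior for Coin 1 is its product over the sum, 0.1400/0.23333 = 0.6000.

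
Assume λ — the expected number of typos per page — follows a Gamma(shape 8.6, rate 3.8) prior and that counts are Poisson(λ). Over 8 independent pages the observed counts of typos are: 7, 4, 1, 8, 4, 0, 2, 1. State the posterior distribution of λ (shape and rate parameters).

The Poisson likelihood adds the total count to the shape and the number of exposure periods to the rate. Here ∑xᵢ = 27 and n = 8, so shape 8.6→35.6 and rate 3.8→11.8.

Posterior: Gamma(shape=35.6, rate=11.8)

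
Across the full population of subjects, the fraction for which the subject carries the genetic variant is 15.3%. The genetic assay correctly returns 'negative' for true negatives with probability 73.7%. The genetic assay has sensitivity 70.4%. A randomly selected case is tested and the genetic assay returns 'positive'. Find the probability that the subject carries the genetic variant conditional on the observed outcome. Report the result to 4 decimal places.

P(H | E) ≈ 0.3259

Write H for 'the subject carries the genetic variant'. Prior odds H:¬H = 0.153/0.847 = 0.18064. For the 'positive' outcome, the likelihood ratio is 0.704/0.263 = 2.6768.
Posterior odds = 0.18064 × 2.6768 = 0.48353, so P(H|E) = 0.48353/(1+0.48353) = 0.3259.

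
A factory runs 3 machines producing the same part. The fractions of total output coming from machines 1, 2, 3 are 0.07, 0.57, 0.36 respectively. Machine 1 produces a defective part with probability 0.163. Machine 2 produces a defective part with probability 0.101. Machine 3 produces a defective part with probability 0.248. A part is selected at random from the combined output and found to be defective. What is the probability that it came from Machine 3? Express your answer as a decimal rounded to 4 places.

Posterior probability ≈ 0.5641

Tabulate prior·likelihood by source: [1] prior 0.07, lik 0.163, product 0.01141; [2] prior 0.57, lik 0.101, product 0.05757; [3] prior 0.36, lik 0.248, product 0.08928.
Normalizing constant = 0.15826; the posterior for Machine 3 is its product over the sum, 0.08928/0.15826 = 0.5641.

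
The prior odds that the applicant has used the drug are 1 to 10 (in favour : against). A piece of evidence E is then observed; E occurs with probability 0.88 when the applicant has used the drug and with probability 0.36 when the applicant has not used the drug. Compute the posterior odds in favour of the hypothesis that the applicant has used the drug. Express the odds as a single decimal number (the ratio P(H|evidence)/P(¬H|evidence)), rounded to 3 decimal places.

Posterior odds ≈ 0.244

Prior odds = 1/10 = 0.10000.
Likelihood ratio for E = 0.88/0.36 = 2.4444.
Posterior odds = prior odds × LR = 0.24444.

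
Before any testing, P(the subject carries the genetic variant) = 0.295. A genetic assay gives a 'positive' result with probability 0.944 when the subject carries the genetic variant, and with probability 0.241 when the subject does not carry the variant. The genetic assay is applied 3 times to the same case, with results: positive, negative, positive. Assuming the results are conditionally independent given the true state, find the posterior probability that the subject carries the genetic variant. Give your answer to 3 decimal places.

With H the event that the subject carries the genetic variant, the joint likelihood of the observed sequence is P(data|H) = 0.944·0.056·0.944 = 0.049904 and P(data|¬H) = 0.241·0.759·0.241 = 0.044083.
Bayes: P(H|data) = 0.295·0.049904 / (0.295·0.049904 + 0.705·0.044083) = 0.014722/0.045800 = 0.3214.

Posterior P(H) ≈ 0.321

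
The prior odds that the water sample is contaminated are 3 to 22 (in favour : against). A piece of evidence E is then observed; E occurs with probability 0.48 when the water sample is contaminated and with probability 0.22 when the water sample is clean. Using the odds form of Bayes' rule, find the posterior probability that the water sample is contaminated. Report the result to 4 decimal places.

Prior odds = 3/22 = 0.13636.
Likelihood ratio for E = 0.48/0.22 = 2.1818.
Posterior odds = prior odds × LR = 0.29752.
Posterior probability = odds/(1+odds) = 0.29752/1.2975 = 0.2293.

Posterior probability ≈ 0.2293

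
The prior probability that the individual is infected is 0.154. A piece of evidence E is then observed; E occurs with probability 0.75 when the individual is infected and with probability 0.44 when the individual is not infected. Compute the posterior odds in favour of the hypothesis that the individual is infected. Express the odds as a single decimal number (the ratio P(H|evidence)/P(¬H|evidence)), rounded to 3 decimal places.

Prior odds = 0.154/(1−0.154) = 0.18203. In log-odds, ln(0.18203) = -1.7036.
Add log likelihood ratio: ln(1.7045) = 0.53330.
Posterior log-odds = -1.1703, so posterior odds = exp(-1.1703) = 0.31028.

Posterior odds ≈ 0.310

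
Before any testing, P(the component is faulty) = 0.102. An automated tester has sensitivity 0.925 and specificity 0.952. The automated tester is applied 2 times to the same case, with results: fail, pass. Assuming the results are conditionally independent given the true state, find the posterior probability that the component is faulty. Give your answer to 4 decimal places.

Let H be the event that the component is faulty; start with P(H) = 0.102. P('fail'|H) = 0.925, P('fail'|¬H) = 0.048.
Update on result 1 ('fail'): P(H) ← 0.925·0.1020 / (0.925·0.1020 + 0.048·0.8980) = 0.094350/0.13745 = 0.6864.
Update on result 2 ('pass'): P(H) ← 0.075·0.6864 / (0.075·0.6864 + 0.952·0.3136) = 0.051481/0.35002 = 0.1471.

Posterior P(H) ≈ 0.1471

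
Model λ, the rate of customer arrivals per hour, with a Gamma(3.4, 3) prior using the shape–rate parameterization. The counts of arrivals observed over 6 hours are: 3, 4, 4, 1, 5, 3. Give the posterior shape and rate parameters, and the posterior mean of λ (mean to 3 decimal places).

The Poisson likelihood adds the total count to the shape and the number of exposure periods to the rate. Here ∑xᵢ = 20 and n = 6, so shape 3.4→23.4 and rate 3→9.
E[λ | data] = 23.4/9 = 2.600.

Posterior: Gamma(shape=23.4, rate=9); mean ≈ 2.600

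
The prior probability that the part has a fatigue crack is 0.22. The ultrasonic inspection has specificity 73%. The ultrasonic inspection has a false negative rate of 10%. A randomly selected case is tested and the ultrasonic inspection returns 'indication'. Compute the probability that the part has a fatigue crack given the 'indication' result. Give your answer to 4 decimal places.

Write H for 'the part has a fatigue crack'. Prior odds H:¬H = 0.22/0.78 = 0.28205. For the 'indication' outcome, the likelihood ratio is 0.9/0.27 = 3.3333.
Posterior odds = 0.28205 × 3.3333 = 0.94017, so P(H|E) = 0.94017/(1+0.94017) = 0.4846.

P(H | E) ≈ 0.4846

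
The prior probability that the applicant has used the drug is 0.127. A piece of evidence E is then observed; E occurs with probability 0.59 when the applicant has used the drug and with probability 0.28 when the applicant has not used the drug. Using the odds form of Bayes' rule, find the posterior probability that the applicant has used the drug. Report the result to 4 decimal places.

Prior odds = 0.127/(1−0.127) = 0.14548.
Likelihood ratio for E = 0.59/0.28 = 2.1071.
Posterior odds = prior odds × LR = 0.30654.
Posterior probability = odds/(1+odds) = 0.30654/1.3065 = 0.2346.

Posterior probability ≈ 0.2346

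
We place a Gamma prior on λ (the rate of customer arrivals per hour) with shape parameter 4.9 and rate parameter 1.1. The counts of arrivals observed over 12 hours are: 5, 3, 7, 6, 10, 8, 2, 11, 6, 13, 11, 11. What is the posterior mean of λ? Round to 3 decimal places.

Posterior mean ≈ 7.473

Total count ∑xᵢ = 93 over n = 12 hours.
Gamma is conjugate to the Poisson likelihood: posterior is Gamma(shape = 4.9+93 = 97.9, rate = 1.1+12 = 13.1).
Posterior mean = shape/rate = 97.9/13.1 = 7.473.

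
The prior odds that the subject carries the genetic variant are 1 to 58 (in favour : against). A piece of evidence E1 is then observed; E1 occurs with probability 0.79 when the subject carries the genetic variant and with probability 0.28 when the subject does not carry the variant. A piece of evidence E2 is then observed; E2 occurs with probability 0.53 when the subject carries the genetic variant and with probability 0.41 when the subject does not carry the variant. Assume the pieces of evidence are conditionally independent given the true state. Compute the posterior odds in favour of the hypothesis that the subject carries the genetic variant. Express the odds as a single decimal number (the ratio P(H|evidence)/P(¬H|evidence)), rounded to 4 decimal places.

Prior odds = 1/58 = 0.017241.
Likelihood ratio for E1 = 0.79/0.28 = 2.8214.
Likelihood ratio for E2 = 0.53/0.41 = 1.2927.
Posterior odds = prior odds × LR₁ × LR₂ = 0.062883.

Posterior odds ≈ 0.0629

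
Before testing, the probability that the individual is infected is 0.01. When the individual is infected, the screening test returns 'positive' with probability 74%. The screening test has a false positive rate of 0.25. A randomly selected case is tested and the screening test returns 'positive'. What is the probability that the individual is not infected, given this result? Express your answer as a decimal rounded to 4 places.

Write H for 'the individual is infected'. Prior odds H:¬H = 0.01/0.99 = 0.010101. For the 'positive' outcome, the likelihood ratio is 0.74/0.25 = 2.9600.
Posterior odds = 0.010101 × 2.9600 = 0.029899, so P(H|E) = 0.029899/(1+0.029899) = 0.0290. Then P(¬H|E) = 1 − 0.0290 = 0.9710.

P(¬H | E) ≈ 0.9710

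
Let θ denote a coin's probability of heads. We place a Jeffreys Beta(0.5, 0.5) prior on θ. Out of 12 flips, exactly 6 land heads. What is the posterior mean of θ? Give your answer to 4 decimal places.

Posterior mean ≈ 0.5000

The binomial likelihood is conjugate to the Beta prior: with 6 successes and 6 failures, the posterior is Beta(0.5+6, 0.5+6) = Beta(6.5, 6.5).
E[θ | data] = 6.5/(6.5+6.5) = 0.5000.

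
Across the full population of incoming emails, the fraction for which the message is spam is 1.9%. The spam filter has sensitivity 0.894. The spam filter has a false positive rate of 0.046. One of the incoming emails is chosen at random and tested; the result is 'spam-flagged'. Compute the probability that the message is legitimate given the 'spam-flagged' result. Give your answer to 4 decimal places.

P(¬H | E) ≈ 0.7265

Write H for 'the message is spam'. Prior odds H:¬H = 0.019/0.981 = 0.019368. For the 'spam-flagged' outcome, the likelihood ratio is 0.894/0.046 = 19.435.
Posterior odds = 0.019368 × 19.435 = 0.37641, so P(H|E) = 0.37641/(1+0.37641) = 0.2735. Then P(¬H|E) = 1 − 0.2735 = 0.7265.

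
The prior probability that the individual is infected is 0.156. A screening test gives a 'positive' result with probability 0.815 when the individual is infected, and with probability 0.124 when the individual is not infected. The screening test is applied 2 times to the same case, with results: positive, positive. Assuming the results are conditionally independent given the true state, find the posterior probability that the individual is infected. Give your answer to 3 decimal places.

With H the event that the individual is infected, the joint likelihood of the observed sequence is P(data|H) = 0.815·0.815 = 0.66422 and P(data|¬H) = 0.124·0.124 = 0.015376.
Bayes: P(H|data) = 0.156·0.66422 / (0.156·0.66422 + 0.844·0.015376) = 0.10362/0.11660 = 0.8887.

Posterior P(H) ≈ 0.889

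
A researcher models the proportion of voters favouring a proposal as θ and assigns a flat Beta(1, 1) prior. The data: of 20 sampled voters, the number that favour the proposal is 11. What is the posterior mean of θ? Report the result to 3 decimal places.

Observing 11 successes and 9 failures updates Beta(1, 1) by adding the success and failure counts to the two shape parameters: α = 1+11 = 12, β = 1+9 = 10.
Posterior mean = α/(α+β) = 12/22 = 0.545.

Posterior mean ≈ 0.545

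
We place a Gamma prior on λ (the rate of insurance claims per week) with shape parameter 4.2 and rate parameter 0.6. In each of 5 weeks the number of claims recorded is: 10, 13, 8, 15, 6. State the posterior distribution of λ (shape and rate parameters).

Posterior: Gamma(shape=56.2, rate=5.6)

The Poisson likelihood adds the total count to the shape and the number of exposure periods to the rate. Here ∑xᵢ = 52 and n = 5, so shape 4.2→56.2 and rate 0.6→5.6.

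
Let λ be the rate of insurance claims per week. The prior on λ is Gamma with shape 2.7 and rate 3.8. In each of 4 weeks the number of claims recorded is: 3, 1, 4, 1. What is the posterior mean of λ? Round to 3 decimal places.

Total count ∑xᵢ = 9 over n = 4 weeks.
Gamma is conjugate to the Poisson likelihood: posterior is Gamma(shape = 2.7+9 = 11.7, rate = 3.8+4 = 7.8).
Posterior mean = shape/rate = 11.7/7.8 = 1.500.

Posterior mean ≈ 1.500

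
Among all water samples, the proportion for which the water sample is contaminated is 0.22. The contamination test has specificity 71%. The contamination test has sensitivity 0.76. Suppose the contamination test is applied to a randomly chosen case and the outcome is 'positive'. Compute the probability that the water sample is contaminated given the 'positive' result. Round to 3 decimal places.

Write H for 'the water sample is contaminated'. Prior odds H:¬H = 0.22/0.78 = 0.28205. For the 'positive' outcome, the likelihood ratio is 0.76/0.29 = 2.6207.
Posterior odds = 0.28205 × 2.6207 = 0.73917, so P(H|E) = 0.73917/(1+0.73917) = 0.425.

P(H | E) ≈ 0.425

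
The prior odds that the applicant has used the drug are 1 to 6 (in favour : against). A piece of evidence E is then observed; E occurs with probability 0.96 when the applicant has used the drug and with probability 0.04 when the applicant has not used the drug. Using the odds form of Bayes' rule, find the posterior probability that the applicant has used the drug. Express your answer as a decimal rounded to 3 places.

Prior odds = 1/6 = 0.16667. In log-odds, ln(0.16667) = -1.7918.
Add log likelihood ratio: ln(24.000) = 3.1781.
Posterior log-odds = 1.3863, so posterior odds = exp(1.3863) = 4.0000. Converting, P(H|E) = 4.0000/5.0000 = 0.800.

Posterior probability ≈ 0.800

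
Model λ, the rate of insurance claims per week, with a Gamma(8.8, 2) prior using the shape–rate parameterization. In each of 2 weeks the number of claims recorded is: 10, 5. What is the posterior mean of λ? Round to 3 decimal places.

The Poisson likelihood adds the total count to the shape and the number of exposure periods to the rate. Here ∑xᵢ = 15 and n = 2, so shape 8.8→23.8 and rate 2→4.
E[λ | data] = 23.8/4 = 5.950.

Posterior mean ≈ 5.950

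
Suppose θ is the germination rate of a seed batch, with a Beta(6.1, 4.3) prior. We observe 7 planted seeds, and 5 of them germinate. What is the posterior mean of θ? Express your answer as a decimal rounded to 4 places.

Posterior mean ≈ 0.6379

Observing 5 successes and 2 failures updates Beta(6.1, 4.3) by adding the success and failure counts to the two shape parameters: α = 6.1+5 = 11.1, β = 4.3+2 = 6.3.
Posterior mean = α/(α+β) = 11.1/17.4 = 0.6379.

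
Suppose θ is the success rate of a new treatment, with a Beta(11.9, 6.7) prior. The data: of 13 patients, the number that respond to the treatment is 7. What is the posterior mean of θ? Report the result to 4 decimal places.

Posterior mean ≈ 0.5981

The binomial likelihood is conjugate to the Beta prior: with 7 successes and 6 failures, the posterior is Beta(11.9+7, 6.7+6) = Beta(18.9, 12.7).
E[θ | data] = 18.9/(18.9+12.7) = 0.5981.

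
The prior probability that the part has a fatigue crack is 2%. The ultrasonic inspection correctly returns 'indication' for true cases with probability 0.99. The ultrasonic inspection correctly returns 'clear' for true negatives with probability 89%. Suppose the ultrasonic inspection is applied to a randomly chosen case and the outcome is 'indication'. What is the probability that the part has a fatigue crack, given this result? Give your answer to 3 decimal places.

P(H | E) ≈ 0.155

Let H be the event that the part has a fatigue crack. P(H) = 0.02, so P(¬H) = 0.98. With E the 'indication' result, P(E|H) = 0.99 and P(E|¬H) = 0.11.
P(E) = 0.99·0.02 + 0.11·0.98 = 0.019800 + 0.10780 = 0.12760.
By Bayes' theorem, P(H|E) = 0.019800 / 0.12760 = 0.155.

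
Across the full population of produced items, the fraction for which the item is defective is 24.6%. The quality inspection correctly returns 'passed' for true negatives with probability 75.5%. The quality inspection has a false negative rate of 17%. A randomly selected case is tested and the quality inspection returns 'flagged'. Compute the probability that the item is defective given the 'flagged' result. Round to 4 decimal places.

Let H be the event that the item is defective. P(H) = 0.246, so P(¬H) = 0.754. With E the 'flagged' result, P(E|H) = 0.83 and P(E|¬H) = 0.245.
P(E) = 0.83·0.246 + 0.245·0.754 = 0.20418 + 0.18473 = 0.38891.
By Bayes' theorem, P(H|E) = 0.20418 / 0.38891 = 0.5250.

P(H | E) ≈ 0.5250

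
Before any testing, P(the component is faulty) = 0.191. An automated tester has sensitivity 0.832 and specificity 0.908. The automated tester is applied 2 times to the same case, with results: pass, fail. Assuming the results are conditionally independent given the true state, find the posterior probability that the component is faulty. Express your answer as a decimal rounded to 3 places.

With H the event that the component is faulty, the joint likelihood of the observed sequence is P(data|H) = 0.168·0.832 = 0.13978 and P(data|¬H) = 0.908·0.092 = 0.083536.
Bayes: P(H|data) = 0.191·0.13978 / (0.191·0.13978 + 0.809·0.083536) = 0.026697/0.094278 = 0.2832.

Posterior P(H) ≈ 0.283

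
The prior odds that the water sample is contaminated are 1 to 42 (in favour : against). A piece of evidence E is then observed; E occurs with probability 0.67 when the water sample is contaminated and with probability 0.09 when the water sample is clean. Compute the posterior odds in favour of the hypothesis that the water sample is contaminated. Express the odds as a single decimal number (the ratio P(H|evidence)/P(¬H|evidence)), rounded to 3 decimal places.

Prior odds = 1/42 = 0.023810.
Likelihood ratio for E = 0.67/0.09 = 7.4444.
Posterior odds = prior odds × LR = 0.17725.

Posterior odds ≈ 0.177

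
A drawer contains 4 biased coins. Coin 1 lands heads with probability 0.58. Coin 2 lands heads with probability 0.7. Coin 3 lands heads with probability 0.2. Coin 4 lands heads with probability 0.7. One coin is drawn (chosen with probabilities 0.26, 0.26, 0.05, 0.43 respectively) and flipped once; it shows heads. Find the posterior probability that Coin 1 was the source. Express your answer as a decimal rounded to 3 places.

Posterior probability ≈ 0.234

P(heads|C1) = 0.58; P(heads|C2) = 0.7; P(heads|C3) = 0.2; P(heads|C4) = 0.7.
Prior × likelihood for each source: 0.26·0.58=0.1508, 0.26·0.7=0.1820, 0.05·0.2=0.01000, 0.43·0.7=0.3010. Summing gives P(heads) = 0.64380.
P(Coin 1 | heads) = 0.1508 / 0.64380 = 0.234.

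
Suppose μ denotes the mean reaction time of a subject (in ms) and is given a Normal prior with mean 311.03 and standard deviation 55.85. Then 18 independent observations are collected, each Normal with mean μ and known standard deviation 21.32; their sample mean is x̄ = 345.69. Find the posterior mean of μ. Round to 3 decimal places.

With known σ, the Normal prior is conjugate. Weight on the data is w = (n/σ²)/(n/σ² + 1/τ₀²) = 0.0396003/(0.0396003+0.00032059) = 0.99197.
Posterior mean = w·x̄ + (1−w)·μ₀ = 0.99197·345.69 + 0.0080307·311.03 = 345.412.

Posterior mean ≈ 345.412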